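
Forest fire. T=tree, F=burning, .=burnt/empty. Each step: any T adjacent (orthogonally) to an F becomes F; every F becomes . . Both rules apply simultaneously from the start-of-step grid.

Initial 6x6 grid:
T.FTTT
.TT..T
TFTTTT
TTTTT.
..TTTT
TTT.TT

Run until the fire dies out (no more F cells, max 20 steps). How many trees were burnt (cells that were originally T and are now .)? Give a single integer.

Answer: 25

Derivation:
Step 1: +6 fires, +2 burnt (F count now 6)
Step 2: +4 fires, +6 burnt (F count now 4)
Step 3: +4 fires, +4 burnt (F count now 4)
Step 4: +5 fires, +4 burnt (F count now 5)
Step 5: +2 fires, +5 burnt (F count now 2)
Step 6: +3 fires, +2 burnt (F count now 3)
Step 7: +1 fires, +3 burnt (F count now 1)
Step 8: +0 fires, +1 burnt (F count now 0)
Fire out after step 8
Initially T: 26, now '.': 35
Total burnt (originally-T cells now '.'): 25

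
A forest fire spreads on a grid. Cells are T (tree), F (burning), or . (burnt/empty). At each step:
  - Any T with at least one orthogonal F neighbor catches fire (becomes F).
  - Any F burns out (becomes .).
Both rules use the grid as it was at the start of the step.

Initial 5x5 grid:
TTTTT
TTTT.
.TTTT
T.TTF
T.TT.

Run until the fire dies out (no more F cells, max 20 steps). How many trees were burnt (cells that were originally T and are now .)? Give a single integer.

Answer: 17

Derivation:
Step 1: +2 fires, +1 burnt (F count now 2)
Step 2: +3 fires, +2 burnt (F count now 3)
Step 3: +3 fires, +3 burnt (F count now 3)
Step 4: +3 fires, +3 burnt (F count now 3)
Step 5: +3 fires, +3 burnt (F count now 3)
Step 6: +2 fires, +3 burnt (F count now 2)
Step 7: +1 fires, +2 burnt (F count now 1)
Step 8: +0 fires, +1 burnt (F count now 0)
Fire out after step 8
Initially T: 19, now '.': 23
Total burnt (originally-T cells now '.'): 17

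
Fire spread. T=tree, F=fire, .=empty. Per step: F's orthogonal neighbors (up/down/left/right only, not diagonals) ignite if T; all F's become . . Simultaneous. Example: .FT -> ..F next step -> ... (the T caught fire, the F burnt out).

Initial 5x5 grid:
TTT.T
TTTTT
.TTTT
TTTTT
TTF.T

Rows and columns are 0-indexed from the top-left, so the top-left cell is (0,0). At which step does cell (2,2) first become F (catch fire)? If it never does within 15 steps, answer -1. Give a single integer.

Step 1: cell (2,2)='T' (+2 fires, +1 burnt)
Step 2: cell (2,2)='F' (+4 fires, +2 burnt)
  -> target ignites at step 2
Step 3: cell (2,2)='.' (+5 fires, +4 burnt)
Step 4: cell (2,2)='.' (+5 fires, +5 burnt)
Step 5: cell (2,2)='.' (+3 fires, +5 burnt)
Step 6: cell (2,2)='.' (+2 fires, +3 burnt)
Step 7: cell (2,2)='.' (+0 fires, +2 burnt)
  fire out at step 7

2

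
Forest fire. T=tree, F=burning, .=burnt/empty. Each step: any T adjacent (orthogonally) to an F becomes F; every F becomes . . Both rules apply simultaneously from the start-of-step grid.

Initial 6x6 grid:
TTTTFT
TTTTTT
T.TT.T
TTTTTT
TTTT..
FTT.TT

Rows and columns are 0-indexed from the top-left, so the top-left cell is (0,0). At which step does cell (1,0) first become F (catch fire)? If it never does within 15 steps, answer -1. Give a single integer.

Step 1: cell (1,0)='T' (+5 fires, +2 burnt)
Step 2: cell (1,0)='T' (+6 fires, +5 burnt)
Step 3: cell (1,0)='T' (+7 fires, +6 burnt)
Step 4: cell (1,0)='F' (+8 fires, +7 burnt)
  -> target ignites at step 4
Step 5: cell (1,0)='.' (+1 fires, +8 burnt)
Step 6: cell (1,0)='.' (+0 fires, +1 burnt)
  fire out at step 6

4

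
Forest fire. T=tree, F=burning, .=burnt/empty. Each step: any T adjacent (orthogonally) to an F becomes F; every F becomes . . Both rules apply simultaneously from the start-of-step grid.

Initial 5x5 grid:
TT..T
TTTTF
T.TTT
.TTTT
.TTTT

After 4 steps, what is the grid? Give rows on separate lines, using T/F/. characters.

Step 1: 3 trees catch fire, 1 burn out
  TT..F
  TTTF.
  T.TTF
  .TTTT
  .TTTT
Step 2: 3 trees catch fire, 3 burn out
  TT...
  TTF..
  T.TF.
  .TTTF
  .TTTT
Step 3: 4 trees catch fire, 3 burn out
  TT...
  TF...
  T.F..
  .TTF.
  .TTTF
Step 4: 4 trees catch fire, 4 burn out
  TF...
  F....
  T....
  .TF..
  .TTF.

TF...
F....
T....
.TF..
.TTF.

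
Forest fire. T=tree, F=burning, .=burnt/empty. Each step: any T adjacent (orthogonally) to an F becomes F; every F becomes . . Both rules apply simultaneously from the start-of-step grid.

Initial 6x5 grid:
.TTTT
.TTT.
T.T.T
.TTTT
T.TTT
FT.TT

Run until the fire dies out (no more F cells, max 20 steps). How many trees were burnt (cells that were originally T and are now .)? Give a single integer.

Answer: 2

Derivation:
Step 1: +2 fires, +1 burnt (F count now 2)
Step 2: +0 fires, +2 burnt (F count now 0)
Fire out after step 2
Initially T: 21, now '.': 11
Total burnt (originally-T cells now '.'): 2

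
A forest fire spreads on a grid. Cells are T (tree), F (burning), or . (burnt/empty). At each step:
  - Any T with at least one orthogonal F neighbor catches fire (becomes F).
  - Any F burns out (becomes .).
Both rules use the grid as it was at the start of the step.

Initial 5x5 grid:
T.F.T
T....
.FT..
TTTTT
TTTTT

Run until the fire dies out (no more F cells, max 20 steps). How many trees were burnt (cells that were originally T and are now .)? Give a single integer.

Answer: 11

Derivation:
Step 1: +2 fires, +2 burnt (F count now 2)
Step 2: +3 fires, +2 burnt (F count now 3)
Step 3: +3 fires, +3 burnt (F count now 3)
Step 4: +2 fires, +3 burnt (F count now 2)
Step 5: +1 fires, +2 burnt (F count now 1)
Step 6: +0 fires, +1 burnt (F count now 0)
Fire out after step 6
Initially T: 14, now '.': 22
Total burnt (originally-T cells now '.'): 11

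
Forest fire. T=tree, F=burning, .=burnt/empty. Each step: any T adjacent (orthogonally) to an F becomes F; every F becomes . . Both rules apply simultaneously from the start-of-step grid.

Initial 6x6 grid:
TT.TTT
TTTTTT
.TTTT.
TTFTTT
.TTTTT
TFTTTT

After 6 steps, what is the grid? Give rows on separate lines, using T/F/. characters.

Step 1: 7 trees catch fire, 2 burn out
  TT.TTT
  TTTTTT
  .TFTT.
  TF.FTT
  .FFTTT
  F.FTTT
Step 2: 7 trees catch fire, 7 burn out
  TT.TTT
  TTFTTT
  .F.FT.
  F...FT
  ...FTT
  ...FTT
Step 3: 6 trees catch fire, 7 burn out
  TT.TTT
  TF.FTT
  ....F.
  .....F
  ....FT
  ....FT
Step 4: 6 trees catch fire, 6 burn out
  TF.FTT
  F...FT
  ......
  ......
  .....F
  .....F
Step 5: 3 trees catch fire, 6 burn out
  F...FT
  .....F
  ......
  ......
  ......
  ......
Step 6: 1 trees catch fire, 3 burn out
  .....F
  ......
  ......
  ......
  ......
  ......

.....F
......
......
......
......
......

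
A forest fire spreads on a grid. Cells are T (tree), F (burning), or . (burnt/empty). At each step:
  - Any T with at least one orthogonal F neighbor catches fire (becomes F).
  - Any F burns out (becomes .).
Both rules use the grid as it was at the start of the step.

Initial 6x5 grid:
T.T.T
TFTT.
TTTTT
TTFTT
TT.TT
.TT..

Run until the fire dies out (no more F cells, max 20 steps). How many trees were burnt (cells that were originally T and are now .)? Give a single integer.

Answer: 20

Derivation:
Step 1: +6 fires, +2 burnt (F count now 6)
Step 2: +9 fires, +6 burnt (F count now 9)
Step 3: +4 fires, +9 burnt (F count now 4)
Step 4: +1 fires, +4 burnt (F count now 1)
Step 5: +0 fires, +1 burnt (F count now 0)
Fire out after step 5
Initially T: 21, now '.': 29
Total burnt (originally-T cells now '.'): 20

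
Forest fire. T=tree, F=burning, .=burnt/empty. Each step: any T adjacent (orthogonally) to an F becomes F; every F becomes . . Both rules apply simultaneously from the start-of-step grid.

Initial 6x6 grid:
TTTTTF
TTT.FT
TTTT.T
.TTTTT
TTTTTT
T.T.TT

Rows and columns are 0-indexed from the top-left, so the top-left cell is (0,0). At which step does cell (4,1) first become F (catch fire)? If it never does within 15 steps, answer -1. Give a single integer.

Step 1: cell (4,1)='T' (+2 fires, +2 burnt)
Step 2: cell (4,1)='T' (+2 fires, +2 burnt)
Step 3: cell (4,1)='T' (+2 fires, +2 burnt)
Step 4: cell (4,1)='T' (+4 fires, +2 burnt)
Step 5: cell (4,1)='T' (+6 fires, +4 burnt)
Step 6: cell (4,1)='T' (+6 fires, +6 burnt)
Step 7: cell (4,1)='T' (+3 fires, +6 burnt)
Step 8: cell (4,1)='F' (+2 fires, +3 burnt)
  -> target ignites at step 8
Step 9: cell (4,1)='.' (+1 fires, +2 burnt)
Step 10: cell (4,1)='.' (+1 fires, +1 burnt)
Step 11: cell (4,1)='.' (+0 fires, +1 burnt)
  fire out at step 11

8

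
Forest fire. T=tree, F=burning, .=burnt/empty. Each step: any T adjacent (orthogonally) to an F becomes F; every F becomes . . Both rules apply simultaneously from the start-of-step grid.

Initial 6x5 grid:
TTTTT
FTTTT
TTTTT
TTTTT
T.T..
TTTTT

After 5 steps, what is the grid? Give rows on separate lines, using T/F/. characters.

Step 1: 3 trees catch fire, 1 burn out
  FTTTT
  .FTTT
  FTTTT
  TTTTT
  T.T..
  TTTTT
Step 2: 4 trees catch fire, 3 burn out
  .FTTT
  ..FTT
  .FTTT
  FTTTT
  T.T..
  TTTTT
Step 3: 5 trees catch fire, 4 burn out
  ..FTT
  ...FT
  ..FTT
  .FTTT
  F.T..
  TTTTT
Step 4: 5 trees catch fire, 5 burn out
  ...FT
  ....F
  ...FT
  ..FTT
  ..T..
  FTTTT
Step 5: 5 trees catch fire, 5 burn out
  ....F
  .....
  ....F
  ...FT
  ..F..
  .FTTT

....F
.....
....F
...FT
..F..
.FTTT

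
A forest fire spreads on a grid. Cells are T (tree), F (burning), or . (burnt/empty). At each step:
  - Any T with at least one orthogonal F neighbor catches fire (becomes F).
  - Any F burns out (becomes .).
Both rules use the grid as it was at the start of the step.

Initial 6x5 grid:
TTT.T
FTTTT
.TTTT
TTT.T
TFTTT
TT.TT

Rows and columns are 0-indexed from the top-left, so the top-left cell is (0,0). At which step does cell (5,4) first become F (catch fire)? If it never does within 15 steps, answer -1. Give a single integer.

Step 1: cell (5,4)='T' (+6 fires, +2 burnt)
Step 2: cell (5,4)='T' (+7 fires, +6 burnt)
Step 3: cell (5,4)='T' (+5 fires, +7 burnt)
Step 4: cell (5,4)='F' (+4 fires, +5 burnt)
  -> target ignites at step 4
Step 5: cell (5,4)='.' (+2 fires, +4 burnt)
Step 6: cell (5,4)='.' (+0 fires, +2 burnt)
  fire out at step 6

4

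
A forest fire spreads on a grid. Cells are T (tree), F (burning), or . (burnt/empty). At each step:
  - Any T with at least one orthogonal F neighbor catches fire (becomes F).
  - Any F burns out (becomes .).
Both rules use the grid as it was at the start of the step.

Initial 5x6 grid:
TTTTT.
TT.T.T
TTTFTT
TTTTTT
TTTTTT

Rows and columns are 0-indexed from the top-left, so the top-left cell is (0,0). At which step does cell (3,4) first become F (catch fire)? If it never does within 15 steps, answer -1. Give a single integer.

Step 1: cell (3,4)='T' (+4 fires, +1 burnt)
Step 2: cell (3,4)='F' (+6 fires, +4 burnt)
  -> target ignites at step 2
Step 3: cell (3,4)='.' (+9 fires, +6 burnt)
Step 4: cell (3,4)='.' (+5 fires, +9 burnt)
Step 5: cell (3,4)='.' (+2 fires, +5 burnt)
Step 6: cell (3,4)='.' (+0 fires, +2 burnt)
  fire out at step 6

2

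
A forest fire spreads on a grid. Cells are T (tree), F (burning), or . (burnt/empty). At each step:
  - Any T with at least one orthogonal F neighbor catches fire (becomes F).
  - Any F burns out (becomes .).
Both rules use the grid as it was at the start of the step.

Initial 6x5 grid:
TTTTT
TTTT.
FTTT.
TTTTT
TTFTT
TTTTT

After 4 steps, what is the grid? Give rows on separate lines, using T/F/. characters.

Step 1: 7 trees catch fire, 2 burn out
  TTTTT
  FTTT.
  .FTT.
  FTFTT
  TF.FT
  TTFTT
Step 2: 9 trees catch fire, 7 burn out
  FTTTT
  .FTT.
  ..FT.
  .F.FT
  F...F
  TF.FT
Step 3: 6 trees catch fire, 9 burn out
  .FTTT
  ..FT.
  ...F.
  ....F
  .....
  F...F
Step 4: 2 trees catch fire, 6 burn out
  ..FTT
  ...F.
  .....
  .....
  .....
  .....

..FTT
...F.
.....
.....
.....
.....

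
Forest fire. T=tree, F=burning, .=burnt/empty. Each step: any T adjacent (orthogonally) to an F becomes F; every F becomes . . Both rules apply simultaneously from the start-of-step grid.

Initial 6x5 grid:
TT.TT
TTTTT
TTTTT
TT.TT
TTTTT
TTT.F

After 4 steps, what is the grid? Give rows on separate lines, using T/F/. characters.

Step 1: 1 trees catch fire, 1 burn out
  TT.TT
  TTTTT
  TTTTT
  TT.TT
  TTTTF
  TTT..
Step 2: 2 trees catch fire, 1 burn out
  TT.TT
  TTTTT
  TTTTT
  TT.TF
  TTTF.
  TTT..
Step 3: 3 trees catch fire, 2 burn out
  TT.TT
  TTTTT
  TTTTF
  TT.F.
  TTF..
  TTT..
Step 4: 4 trees catch fire, 3 burn out
  TT.TT
  TTTTF
  TTTF.
  TT...
  TF...
  TTF..

TT.TT
TTTTF
TTTF.
TT...
TF...
TTF..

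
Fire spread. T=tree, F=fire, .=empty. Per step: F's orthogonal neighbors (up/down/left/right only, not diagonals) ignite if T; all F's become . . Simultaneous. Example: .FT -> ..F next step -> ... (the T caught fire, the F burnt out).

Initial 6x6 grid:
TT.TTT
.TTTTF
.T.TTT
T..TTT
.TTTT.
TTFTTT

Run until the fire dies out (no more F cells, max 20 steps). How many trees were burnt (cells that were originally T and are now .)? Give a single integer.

Answer: 25

Derivation:
Step 1: +6 fires, +2 burnt (F count now 6)
Step 2: +8 fires, +6 burnt (F count now 8)
Step 3: +7 fires, +8 burnt (F count now 7)
Step 4: +1 fires, +7 burnt (F count now 1)
Step 5: +2 fires, +1 burnt (F count now 2)
Step 6: +1 fires, +2 burnt (F count now 1)
Step 7: +0 fires, +1 burnt (F count now 0)
Fire out after step 7
Initially T: 26, now '.': 35
Total burnt (originally-T cells now '.'): 25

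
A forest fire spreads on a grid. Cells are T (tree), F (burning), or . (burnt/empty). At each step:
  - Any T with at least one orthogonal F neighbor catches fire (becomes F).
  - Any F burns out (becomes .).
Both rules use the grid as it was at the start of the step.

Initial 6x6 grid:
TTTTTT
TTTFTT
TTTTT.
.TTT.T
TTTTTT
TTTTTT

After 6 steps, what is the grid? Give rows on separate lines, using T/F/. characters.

Step 1: 4 trees catch fire, 1 burn out
  TTTFTT
  TTF.FT
  TTTFT.
  .TTT.T
  TTTTTT
  TTTTTT
Step 2: 7 trees catch fire, 4 burn out
  TTF.FT
  TF...F
  TTF.F.
  .TTF.T
  TTTTTT
  TTTTTT
Step 3: 6 trees catch fire, 7 burn out
  TF...F
  F.....
  TF....
  .TF..T
  TTTFTT
  TTTTTT
Step 4: 6 trees catch fire, 6 burn out
  F.....
  ......
  F.....
  .F...T
  TTF.FT
  TTTFTT
Step 5: 4 trees catch fire, 6 burn out
  ......
  ......
  ......
  .....T
  TF...F
  TTF.FT
Step 6: 4 trees catch fire, 4 burn out
  ......
  ......
  ......
  .....F
  F.....
  TF...F

......
......
......
.....F
F.....
TF...F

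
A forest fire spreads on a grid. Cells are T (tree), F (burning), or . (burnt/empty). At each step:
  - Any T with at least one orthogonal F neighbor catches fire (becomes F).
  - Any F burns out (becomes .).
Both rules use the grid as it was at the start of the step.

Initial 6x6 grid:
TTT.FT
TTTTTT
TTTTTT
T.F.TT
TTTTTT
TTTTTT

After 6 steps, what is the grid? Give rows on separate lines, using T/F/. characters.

Step 1: 4 trees catch fire, 2 burn out
  TTT..F
  TTTTFT
  TTFTTT
  T...TT
  TTFTTT
  TTTTTT
Step 2: 9 trees catch fire, 4 burn out
  TTT...
  TTFF.F
  TF.FFT
  T...TT
  TF.FTT
  TTFTTT
Step 3: 9 trees catch fire, 9 burn out
  TTF...
  TF....
  F....F
  T...FT
  F...FT
  TF.FTT
Step 4: 7 trees catch fire, 9 burn out
  TF....
  F.....
  ......
  F....F
  .....F
  F...FT
Step 5: 2 trees catch fire, 7 burn out
  F.....
  ......
  ......
  ......
  ......
  .....F
Step 6: 0 trees catch fire, 2 burn out
  ......
  ......
  ......
  ......
  ......
  ......

......
......
......
......
......
......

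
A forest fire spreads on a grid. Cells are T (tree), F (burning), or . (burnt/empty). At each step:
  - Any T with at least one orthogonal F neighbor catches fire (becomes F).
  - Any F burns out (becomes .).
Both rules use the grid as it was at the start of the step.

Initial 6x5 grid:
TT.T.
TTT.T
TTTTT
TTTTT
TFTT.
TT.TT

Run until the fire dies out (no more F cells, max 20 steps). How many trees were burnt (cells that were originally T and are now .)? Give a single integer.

Answer: 23

Derivation:
Step 1: +4 fires, +1 burnt (F count now 4)
Step 2: +5 fires, +4 burnt (F count now 5)
Step 3: +5 fires, +5 burnt (F count now 5)
Step 4: +6 fires, +5 burnt (F count now 6)
Step 5: +2 fires, +6 burnt (F count now 2)
Step 6: +1 fires, +2 burnt (F count now 1)
Step 7: +0 fires, +1 burnt (F count now 0)
Fire out after step 7
Initially T: 24, now '.': 29
Total burnt (originally-T cells now '.'): 23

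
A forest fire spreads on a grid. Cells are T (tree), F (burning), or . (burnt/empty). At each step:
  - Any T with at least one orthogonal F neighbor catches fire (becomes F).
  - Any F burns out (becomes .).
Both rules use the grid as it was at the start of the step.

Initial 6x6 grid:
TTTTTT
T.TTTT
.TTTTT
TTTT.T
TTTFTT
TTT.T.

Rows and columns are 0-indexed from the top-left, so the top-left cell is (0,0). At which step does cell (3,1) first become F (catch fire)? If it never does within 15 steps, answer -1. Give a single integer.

Step 1: cell (3,1)='T' (+3 fires, +1 burnt)
Step 2: cell (3,1)='T' (+6 fires, +3 burnt)
Step 3: cell (3,1)='F' (+7 fires, +6 burnt)
  -> target ignites at step 3
Step 4: cell (3,1)='.' (+7 fires, +7 burnt)
Step 5: cell (3,1)='.' (+3 fires, +7 burnt)
Step 6: cell (3,1)='.' (+2 fires, +3 burnt)
Step 7: cell (3,1)='.' (+1 fires, +2 burnt)
Step 8: cell (3,1)='.' (+1 fires, +1 burnt)
Step 9: cell (3,1)='.' (+0 fires, +1 burnt)
  fire out at step 9

3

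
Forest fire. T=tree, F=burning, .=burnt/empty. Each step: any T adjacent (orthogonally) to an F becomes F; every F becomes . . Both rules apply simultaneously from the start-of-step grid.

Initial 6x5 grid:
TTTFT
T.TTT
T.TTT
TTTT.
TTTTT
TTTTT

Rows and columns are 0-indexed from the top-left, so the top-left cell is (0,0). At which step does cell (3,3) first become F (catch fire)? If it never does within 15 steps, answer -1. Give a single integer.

Step 1: cell (3,3)='T' (+3 fires, +1 burnt)
Step 2: cell (3,3)='T' (+4 fires, +3 burnt)
Step 3: cell (3,3)='F' (+4 fires, +4 burnt)
  -> target ignites at step 3
Step 4: cell (3,3)='.' (+3 fires, +4 burnt)
Step 5: cell (3,3)='.' (+5 fires, +3 burnt)
Step 6: cell (3,3)='.' (+4 fires, +5 burnt)
Step 7: cell (3,3)='.' (+2 fires, +4 burnt)
Step 8: cell (3,3)='.' (+1 fires, +2 burnt)
Step 9: cell (3,3)='.' (+0 fires, +1 burnt)
  fire out at step 9

3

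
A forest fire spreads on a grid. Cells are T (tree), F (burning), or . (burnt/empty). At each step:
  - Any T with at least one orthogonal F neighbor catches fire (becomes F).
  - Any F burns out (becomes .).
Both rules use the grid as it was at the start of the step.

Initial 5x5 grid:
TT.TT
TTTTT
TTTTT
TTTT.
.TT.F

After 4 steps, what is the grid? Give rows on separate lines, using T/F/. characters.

Step 1: 0 trees catch fire, 1 burn out
  TT.TT
  TTTTT
  TTTTT
  TTTT.
  .TT..
Step 2: 0 trees catch fire, 0 burn out
  TT.TT
  TTTTT
  TTTTT
  TTTT.
  .TT..
Step 3: 0 trees catch fire, 0 burn out
  TT.TT
  TTTTT
  TTTTT
  TTTT.
  .TT..
Step 4: 0 trees catch fire, 0 burn out
  TT.TT
  TTTTT
  TTTTT
  TTTT.
  .TT..

TT.TT
TTTTT
TTTTT
TTTT.
.TT..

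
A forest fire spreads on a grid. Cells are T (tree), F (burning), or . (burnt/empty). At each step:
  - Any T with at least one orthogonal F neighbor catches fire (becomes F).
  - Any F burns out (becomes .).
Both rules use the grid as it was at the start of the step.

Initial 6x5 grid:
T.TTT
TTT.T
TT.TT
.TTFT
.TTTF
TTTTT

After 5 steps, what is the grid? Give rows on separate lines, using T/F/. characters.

Step 1: 5 trees catch fire, 2 burn out
  T.TTT
  TTT.T
  TT.FT
  .TF.F
  .TTF.
  TTTTF
Step 2: 4 trees catch fire, 5 burn out
  T.TTT
  TTT.T
  TT..F
  .F...
  .TF..
  TTTF.
Step 3: 4 trees catch fire, 4 burn out
  T.TTT
  TTT.F
  TF...
  .....
  .F...
  TTF..
Step 4: 4 trees catch fire, 4 burn out
  T.TTF
  TFT..
  F....
  .....
  .....
  TF...
Step 5: 4 trees catch fire, 4 burn out
  T.TF.
  F.F..
  .....
  .....
  .....
  F....

T.TF.
F.F..
.....
.....
.....
F....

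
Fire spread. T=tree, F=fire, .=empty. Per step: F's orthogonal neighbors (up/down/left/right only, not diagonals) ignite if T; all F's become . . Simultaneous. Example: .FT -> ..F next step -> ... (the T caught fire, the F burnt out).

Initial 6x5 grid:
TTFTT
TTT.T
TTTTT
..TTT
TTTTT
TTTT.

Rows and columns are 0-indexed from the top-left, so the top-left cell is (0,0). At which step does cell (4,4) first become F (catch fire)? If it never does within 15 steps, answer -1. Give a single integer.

Step 1: cell (4,4)='T' (+3 fires, +1 burnt)
Step 2: cell (4,4)='T' (+4 fires, +3 burnt)
Step 3: cell (4,4)='T' (+5 fires, +4 burnt)
Step 4: cell (4,4)='T' (+4 fires, +5 burnt)
Step 5: cell (4,4)='T' (+4 fires, +4 burnt)
Step 6: cell (4,4)='F' (+4 fires, +4 burnt)
  -> target ignites at step 6
Step 7: cell (4,4)='.' (+1 fires, +4 burnt)
Step 8: cell (4,4)='.' (+0 fires, +1 burnt)
  fire out at step 8

6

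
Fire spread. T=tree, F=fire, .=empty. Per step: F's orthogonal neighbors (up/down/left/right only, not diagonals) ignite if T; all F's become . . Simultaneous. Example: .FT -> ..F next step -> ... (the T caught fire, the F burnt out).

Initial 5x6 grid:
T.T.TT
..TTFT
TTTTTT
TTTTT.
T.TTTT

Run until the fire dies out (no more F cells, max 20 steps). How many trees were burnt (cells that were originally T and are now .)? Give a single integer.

Step 1: +4 fires, +1 burnt (F count now 4)
Step 2: +5 fires, +4 burnt (F count now 5)
Step 3: +4 fires, +5 burnt (F count now 4)
Step 4: +4 fires, +4 burnt (F count now 4)
Step 5: +3 fires, +4 burnt (F count now 3)
Step 6: +1 fires, +3 burnt (F count now 1)
Step 7: +1 fires, +1 burnt (F count now 1)
Step 8: +0 fires, +1 burnt (F count now 0)
Fire out after step 8
Initially T: 23, now '.': 29
Total burnt (originally-T cells now '.'): 22

Answer: 22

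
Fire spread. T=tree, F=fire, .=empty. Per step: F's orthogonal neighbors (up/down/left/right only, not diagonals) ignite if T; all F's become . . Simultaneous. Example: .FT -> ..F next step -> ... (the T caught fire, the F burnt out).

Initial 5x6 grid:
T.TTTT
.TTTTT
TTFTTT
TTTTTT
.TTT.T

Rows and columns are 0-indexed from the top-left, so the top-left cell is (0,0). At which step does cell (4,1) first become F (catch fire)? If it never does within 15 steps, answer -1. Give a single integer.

Step 1: cell (4,1)='T' (+4 fires, +1 burnt)
Step 2: cell (4,1)='T' (+8 fires, +4 burnt)
Step 3: cell (4,1)='F' (+7 fires, +8 burnt)
  -> target ignites at step 3
Step 4: cell (4,1)='.' (+3 fires, +7 burnt)
Step 5: cell (4,1)='.' (+2 fires, +3 burnt)
Step 6: cell (4,1)='.' (+0 fires, +2 burnt)
  fire out at step 6

3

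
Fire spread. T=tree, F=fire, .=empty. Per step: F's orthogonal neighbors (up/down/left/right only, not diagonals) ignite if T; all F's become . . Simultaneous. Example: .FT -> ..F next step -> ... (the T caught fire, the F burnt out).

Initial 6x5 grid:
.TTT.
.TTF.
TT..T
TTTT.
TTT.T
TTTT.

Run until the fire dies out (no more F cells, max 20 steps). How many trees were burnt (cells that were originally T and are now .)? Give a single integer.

Step 1: +2 fires, +1 burnt (F count now 2)
Step 2: +2 fires, +2 burnt (F count now 2)
Step 3: +2 fires, +2 burnt (F count now 2)
Step 4: +2 fires, +2 burnt (F count now 2)
Step 5: +3 fires, +2 burnt (F count now 3)
Step 6: +4 fires, +3 burnt (F count now 4)
Step 7: +2 fires, +4 burnt (F count now 2)
Step 8: +1 fires, +2 burnt (F count now 1)
Step 9: +0 fires, +1 burnt (F count now 0)
Fire out after step 9
Initially T: 20, now '.': 28
Total burnt (originally-T cells now '.'): 18

Answer: 18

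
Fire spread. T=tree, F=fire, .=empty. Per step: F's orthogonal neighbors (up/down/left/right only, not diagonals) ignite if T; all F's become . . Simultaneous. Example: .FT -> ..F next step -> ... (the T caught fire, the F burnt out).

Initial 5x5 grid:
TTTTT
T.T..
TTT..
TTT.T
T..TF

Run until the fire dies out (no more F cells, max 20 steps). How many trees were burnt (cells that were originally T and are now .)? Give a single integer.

Answer: 2

Derivation:
Step 1: +2 fires, +1 burnt (F count now 2)
Step 2: +0 fires, +2 burnt (F count now 0)
Fire out after step 2
Initially T: 16, now '.': 11
Total burnt (originally-T cells now '.'): 2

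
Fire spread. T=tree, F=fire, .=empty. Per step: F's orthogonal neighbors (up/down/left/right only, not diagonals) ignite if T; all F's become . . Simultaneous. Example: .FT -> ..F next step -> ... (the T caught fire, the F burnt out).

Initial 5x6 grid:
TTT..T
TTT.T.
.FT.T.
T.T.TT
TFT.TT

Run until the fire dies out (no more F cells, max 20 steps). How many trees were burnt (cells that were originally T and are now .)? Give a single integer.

Step 1: +4 fires, +2 burnt (F count now 4)
Step 2: +5 fires, +4 burnt (F count now 5)
Step 3: +2 fires, +5 burnt (F count now 2)
Step 4: +0 fires, +2 burnt (F count now 0)
Fire out after step 4
Initially T: 18, now '.': 23
Total burnt (originally-T cells now '.'): 11

Answer: 11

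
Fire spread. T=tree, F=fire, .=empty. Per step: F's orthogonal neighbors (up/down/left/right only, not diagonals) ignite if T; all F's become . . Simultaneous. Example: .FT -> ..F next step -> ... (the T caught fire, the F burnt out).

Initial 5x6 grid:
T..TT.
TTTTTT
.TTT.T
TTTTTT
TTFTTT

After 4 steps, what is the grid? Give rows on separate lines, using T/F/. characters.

Step 1: 3 trees catch fire, 1 burn out
  T..TT.
  TTTTTT
  .TTT.T
  TTFTTT
  TF.FTT
Step 2: 5 trees catch fire, 3 burn out
  T..TT.
  TTTTTT
  .TFT.T
  TF.FTT
  F...FT
Step 3: 6 trees catch fire, 5 burn out
  T..TT.
  TTFTTT
  .F.F.T
  F...FT
  .....F
Step 4: 3 trees catch fire, 6 burn out
  T..TT.
  TF.FTT
  .....T
  .....F
  ......

T..TT.
TF.FTT
.....T
.....F
......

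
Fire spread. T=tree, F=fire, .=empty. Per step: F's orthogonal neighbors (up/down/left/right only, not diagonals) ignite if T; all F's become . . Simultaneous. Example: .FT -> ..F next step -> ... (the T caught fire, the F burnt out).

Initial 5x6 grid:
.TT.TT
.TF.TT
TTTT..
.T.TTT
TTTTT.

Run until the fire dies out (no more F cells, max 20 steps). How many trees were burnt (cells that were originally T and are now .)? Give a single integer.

Answer: 16

Derivation:
Step 1: +3 fires, +1 burnt (F count now 3)
Step 2: +3 fires, +3 burnt (F count now 3)
Step 3: +3 fires, +3 burnt (F count now 3)
Step 4: +3 fires, +3 burnt (F count now 3)
Step 5: +4 fires, +3 burnt (F count now 4)
Step 6: +0 fires, +4 burnt (F count now 0)
Fire out after step 6
Initially T: 20, now '.': 26
Total burnt (originally-T cells now '.'): 16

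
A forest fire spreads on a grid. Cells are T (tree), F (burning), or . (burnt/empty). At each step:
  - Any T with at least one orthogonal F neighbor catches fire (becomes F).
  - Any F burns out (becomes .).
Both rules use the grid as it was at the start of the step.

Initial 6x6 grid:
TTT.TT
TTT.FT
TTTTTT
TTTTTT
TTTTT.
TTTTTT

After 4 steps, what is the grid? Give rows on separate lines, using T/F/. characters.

Step 1: 3 trees catch fire, 1 burn out
  TTT.FT
  TTT..F
  TTTTFT
  TTTTTT
  TTTTT.
  TTTTTT
Step 2: 4 trees catch fire, 3 burn out
  TTT..F
  TTT...
  TTTF.F
  TTTTFT
  TTTTT.
  TTTTTT
Step 3: 4 trees catch fire, 4 burn out
  TTT...
  TTT...
  TTF...
  TTTF.F
  TTTTF.
  TTTTTT
Step 4: 5 trees catch fire, 4 burn out
  TTT...
  TTF...
  TF....
  TTF...
  TTTF..
  TTTTFT

TTT...
TTF...
TF....
TTF...
TTTF..
TTTTFT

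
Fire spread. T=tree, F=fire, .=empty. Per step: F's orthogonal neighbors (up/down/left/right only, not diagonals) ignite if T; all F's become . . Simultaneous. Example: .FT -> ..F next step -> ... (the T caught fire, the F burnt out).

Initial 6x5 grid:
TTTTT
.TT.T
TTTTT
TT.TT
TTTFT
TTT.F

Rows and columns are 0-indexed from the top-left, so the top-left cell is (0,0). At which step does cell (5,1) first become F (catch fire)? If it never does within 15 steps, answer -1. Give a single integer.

Step 1: cell (5,1)='T' (+3 fires, +2 burnt)
Step 2: cell (5,1)='T' (+4 fires, +3 burnt)
Step 3: cell (5,1)='F' (+5 fires, +4 burnt)
  -> target ignites at step 3
Step 4: cell (5,1)='.' (+5 fires, +5 burnt)
Step 5: cell (5,1)='.' (+4 fires, +5 burnt)
Step 6: cell (5,1)='.' (+2 fires, +4 burnt)
Step 7: cell (5,1)='.' (+1 fires, +2 burnt)
Step 8: cell (5,1)='.' (+0 fires, +1 burnt)
  fire out at step 8

3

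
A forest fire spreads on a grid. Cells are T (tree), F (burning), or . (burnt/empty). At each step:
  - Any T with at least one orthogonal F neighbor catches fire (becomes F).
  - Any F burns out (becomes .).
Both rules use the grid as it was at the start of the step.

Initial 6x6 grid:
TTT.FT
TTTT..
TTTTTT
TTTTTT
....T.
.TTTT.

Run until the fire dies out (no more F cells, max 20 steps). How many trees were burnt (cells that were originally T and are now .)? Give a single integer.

Answer: 1

Derivation:
Step 1: +1 fires, +1 burnt (F count now 1)
Step 2: +0 fires, +1 burnt (F count now 0)
Fire out after step 2
Initially T: 25, now '.': 12
Total burnt (originally-T cells now '.'): 1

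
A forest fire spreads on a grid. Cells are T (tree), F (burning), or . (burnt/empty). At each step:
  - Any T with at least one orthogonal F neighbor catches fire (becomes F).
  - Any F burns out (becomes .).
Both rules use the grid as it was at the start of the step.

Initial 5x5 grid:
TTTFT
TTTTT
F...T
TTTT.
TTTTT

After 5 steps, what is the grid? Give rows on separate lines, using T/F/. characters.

Step 1: 5 trees catch fire, 2 burn out
  TTF.F
  FTTFT
  ....T
  FTTT.
  TTTTT
Step 2: 7 trees catch fire, 5 burn out
  FF...
  .FF.F
  ....T
  .FTT.
  FTTTT
Step 3: 3 trees catch fire, 7 burn out
  .....
  .....
  ....F
  ..FT.
  .FTTT
Step 4: 2 trees catch fire, 3 burn out
  .....
  .....
  .....
  ...F.
  ..FTT
Step 5: 1 trees catch fire, 2 burn out
  .....
  .....
  .....
  .....
  ...FT

.....
.....
.....
.....
...FT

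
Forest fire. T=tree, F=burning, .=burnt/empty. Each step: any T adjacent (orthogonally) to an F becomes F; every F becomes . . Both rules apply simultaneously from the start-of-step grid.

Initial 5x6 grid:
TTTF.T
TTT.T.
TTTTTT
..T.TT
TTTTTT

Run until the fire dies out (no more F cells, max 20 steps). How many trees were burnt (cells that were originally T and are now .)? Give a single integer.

Step 1: +1 fires, +1 burnt (F count now 1)
Step 2: +2 fires, +1 burnt (F count now 2)
Step 3: +3 fires, +2 burnt (F count now 3)
Step 4: +4 fires, +3 burnt (F count now 4)
Step 5: +3 fires, +4 burnt (F count now 3)
Step 6: +5 fires, +3 burnt (F count now 5)
Step 7: +3 fires, +5 burnt (F count now 3)
Step 8: +1 fires, +3 burnt (F count now 1)
Step 9: +0 fires, +1 burnt (F count now 0)
Fire out after step 9
Initially T: 23, now '.': 29
Total burnt (originally-T cells now '.'): 22

Answer: 22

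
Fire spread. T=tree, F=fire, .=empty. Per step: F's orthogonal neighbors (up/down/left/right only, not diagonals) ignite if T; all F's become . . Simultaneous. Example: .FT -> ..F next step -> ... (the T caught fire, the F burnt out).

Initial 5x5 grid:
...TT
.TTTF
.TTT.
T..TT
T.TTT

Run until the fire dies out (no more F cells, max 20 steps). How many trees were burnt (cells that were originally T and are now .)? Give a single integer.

Step 1: +2 fires, +1 burnt (F count now 2)
Step 2: +3 fires, +2 burnt (F count now 3)
Step 3: +3 fires, +3 burnt (F count now 3)
Step 4: +3 fires, +3 burnt (F count now 3)
Step 5: +2 fires, +3 burnt (F count now 2)
Step 6: +0 fires, +2 burnt (F count now 0)
Fire out after step 6
Initially T: 15, now '.': 23
Total burnt (originally-T cells now '.'): 13

Answer: 13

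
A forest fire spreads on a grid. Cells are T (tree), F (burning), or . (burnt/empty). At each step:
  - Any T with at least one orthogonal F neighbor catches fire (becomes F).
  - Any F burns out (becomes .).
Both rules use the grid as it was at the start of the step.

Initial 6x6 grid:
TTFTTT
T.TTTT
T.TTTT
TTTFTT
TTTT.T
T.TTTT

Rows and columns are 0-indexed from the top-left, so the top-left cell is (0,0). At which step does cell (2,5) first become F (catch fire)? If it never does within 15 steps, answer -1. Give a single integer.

Step 1: cell (2,5)='T' (+7 fires, +2 burnt)
Step 2: cell (2,5)='T' (+9 fires, +7 burnt)
Step 3: cell (2,5)='F' (+9 fires, +9 burnt)
  -> target ignites at step 3
Step 4: cell (2,5)='.' (+4 fires, +9 burnt)
Step 5: cell (2,5)='.' (+1 fires, +4 burnt)
Step 6: cell (2,5)='.' (+0 fires, +1 burnt)
  fire out at step 6

3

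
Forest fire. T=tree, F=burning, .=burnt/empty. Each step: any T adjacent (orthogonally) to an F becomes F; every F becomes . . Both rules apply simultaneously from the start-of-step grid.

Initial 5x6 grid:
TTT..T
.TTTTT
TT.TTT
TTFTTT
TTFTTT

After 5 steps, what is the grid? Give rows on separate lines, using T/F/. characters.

Step 1: 4 trees catch fire, 2 burn out
  TTT..T
  .TTTTT
  TT.TTT
  TF.FTT
  TF.FTT
Step 2: 6 trees catch fire, 4 burn out
  TTT..T
  .TTTTT
  TF.FTT
  F...FT
  F...FT
Step 3: 6 trees catch fire, 6 burn out
  TTT..T
  .FTFTT
  F...FT
  .....F
  .....F
Step 4: 4 trees catch fire, 6 burn out
  TFT..T
  ..F.FT
  .....F
  ......
  ......
Step 5: 3 trees catch fire, 4 burn out
  F.F..T
  .....F
  ......
  ......
  ......

F.F..T
.....F
......
......
......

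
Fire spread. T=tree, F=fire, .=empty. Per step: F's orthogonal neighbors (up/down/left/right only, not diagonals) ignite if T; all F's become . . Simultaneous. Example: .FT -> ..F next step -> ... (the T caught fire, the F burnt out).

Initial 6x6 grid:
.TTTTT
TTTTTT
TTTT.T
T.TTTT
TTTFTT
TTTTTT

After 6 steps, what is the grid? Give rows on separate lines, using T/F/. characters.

Step 1: 4 trees catch fire, 1 burn out
  .TTTTT
  TTTTTT
  TTTT.T
  T.TFTT
  TTF.FT
  TTTFTT
Step 2: 7 trees catch fire, 4 burn out
  .TTTTT
  TTTTTT
  TTTF.T
  T.F.FT
  TF...F
  TTF.FT
Step 3: 6 trees catch fire, 7 burn out
  .TTTTT
  TTTFTT
  TTF..T
  T....F
  F.....
  TF...F
Step 4: 7 trees catch fire, 6 burn out
  .TTFTT
  TTF.FT
  TF...F
  F.....
  ......
  F.....
Step 5: 5 trees catch fire, 7 burn out
  .TF.FT
  TF...F
  F.....
  ......
  ......
  ......
Step 6: 3 trees catch fire, 5 burn out
  .F...F
  F.....
  ......
  ......
  ......
  ......

.F...F
F.....
......
......
......
......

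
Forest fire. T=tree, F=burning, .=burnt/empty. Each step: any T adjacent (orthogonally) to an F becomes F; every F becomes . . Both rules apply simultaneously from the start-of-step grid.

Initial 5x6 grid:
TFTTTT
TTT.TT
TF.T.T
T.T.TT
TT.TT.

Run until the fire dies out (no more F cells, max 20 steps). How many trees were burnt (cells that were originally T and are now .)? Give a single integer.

Answer: 19

Derivation:
Step 1: +4 fires, +2 burnt (F count now 4)
Step 2: +4 fires, +4 burnt (F count now 4)
Step 3: +2 fires, +4 burnt (F count now 2)
Step 4: +3 fires, +2 burnt (F count now 3)
Step 5: +1 fires, +3 burnt (F count now 1)
Step 6: +1 fires, +1 burnt (F count now 1)
Step 7: +1 fires, +1 burnt (F count now 1)
Step 8: +1 fires, +1 burnt (F count now 1)
Step 9: +1 fires, +1 burnt (F count now 1)
Step 10: +1 fires, +1 burnt (F count now 1)
Step 11: +0 fires, +1 burnt (F count now 0)
Fire out after step 11
Initially T: 21, now '.': 28
Total burnt (originally-T cells now '.'): 19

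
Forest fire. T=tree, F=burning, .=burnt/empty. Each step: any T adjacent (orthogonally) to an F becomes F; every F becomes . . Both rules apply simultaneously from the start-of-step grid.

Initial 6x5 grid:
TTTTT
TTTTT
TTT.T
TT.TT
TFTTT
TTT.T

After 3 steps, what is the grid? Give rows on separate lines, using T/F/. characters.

Step 1: 4 trees catch fire, 1 burn out
  TTTTT
  TTTTT
  TTT.T
  TF.TT
  F.FTT
  TFT.T
Step 2: 5 trees catch fire, 4 burn out
  TTTTT
  TTTTT
  TFT.T
  F..TT
  ...FT
  F.F.T
Step 3: 5 trees catch fire, 5 burn out
  TTTTT
  TFTTT
  F.F.T
  ...FT
  ....F
  ....T

TTTTT
TFTTT
F.F.T
...FT
....F
....T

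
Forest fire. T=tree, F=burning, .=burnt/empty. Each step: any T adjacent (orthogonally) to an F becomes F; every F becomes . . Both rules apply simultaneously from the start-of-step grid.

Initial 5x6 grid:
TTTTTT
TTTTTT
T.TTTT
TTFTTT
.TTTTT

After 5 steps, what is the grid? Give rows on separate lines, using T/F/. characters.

Step 1: 4 trees catch fire, 1 burn out
  TTTTTT
  TTTTTT
  T.FTTT
  TF.FTT
  .TFTTT
Step 2: 6 trees catch fire, 4 burn out
  TTTTTT
  TTFTTT
  T..FTT
  F...FT
  .F.FTT
Step 3: 7 trees catch fire, 6 burn out
  TTFTTT
  TF.FTT
  F...FT
  .....F
  ....FT
Step 4: 6 trees catch fire, 7 burn out
  TF.FTT
  F...FT
  .....F
  ......
  .....F
Step 5: 3 trees catch fire, 6 burn out
  F...FT
  .....F
  ......
  ......
  ......

F...FT
.....F
......
......
......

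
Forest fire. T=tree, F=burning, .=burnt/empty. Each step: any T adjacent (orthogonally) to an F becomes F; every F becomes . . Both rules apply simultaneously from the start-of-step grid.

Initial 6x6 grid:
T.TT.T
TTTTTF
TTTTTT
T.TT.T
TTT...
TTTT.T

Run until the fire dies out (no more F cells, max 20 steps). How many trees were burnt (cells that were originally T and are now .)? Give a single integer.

Answer: 26

Derivation:
Step 1: +3 fires, +1 burnt (F count now 3)
Step 2: +3 fires, +3 burnt (F count now 3)
Step 3: +3 fires, +3 burnt (F count now 3)
Step 4: +4 fires, +3 burnt (F count now 4)
Step 5: +3 fires, +4 burnt (F count now 3)
Step 6: +3 fires, +3 burnt (F count now 3)
Step 7: +3 fires, +3 burnt (F count now 3)
Step 8: +3 fires, +3 burnt (F count now 3)
Step 9: +1 fires, +3 burnt (F count now 1)
Step 10: +0 fires, +1 burnt (F count now 0)
Fire out after step 10
Initially T: 27, now '.': 35
Total burnt (originally-T cells now '.'): 26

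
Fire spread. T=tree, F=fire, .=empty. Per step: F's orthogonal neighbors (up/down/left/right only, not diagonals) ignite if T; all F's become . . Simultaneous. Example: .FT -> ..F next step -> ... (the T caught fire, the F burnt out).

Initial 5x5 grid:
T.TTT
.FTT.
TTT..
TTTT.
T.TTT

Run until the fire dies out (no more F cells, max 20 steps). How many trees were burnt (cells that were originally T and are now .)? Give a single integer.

Answer: 16

Derivation:
Step 1: +2 fires, +1 burnt (F count now 2)
Step 2: +5 fires, +2 burnt (F count now 5)
Step 3: +3 fires, +5 burnt (F count now 3)
Step 4: +4 fires, +3 burnt (F count now 4)
Step 5: +1 fires, +4 burnt (F count now 1)
Step 6: +1 fires, +1 burnt (F count now 1)
Step 7: +0 fires, +1 burnt (F count now 0)
Fire out after step 7
Initially T: 17, now '.': 24
Total burnt (originally-T cells now '.'): 16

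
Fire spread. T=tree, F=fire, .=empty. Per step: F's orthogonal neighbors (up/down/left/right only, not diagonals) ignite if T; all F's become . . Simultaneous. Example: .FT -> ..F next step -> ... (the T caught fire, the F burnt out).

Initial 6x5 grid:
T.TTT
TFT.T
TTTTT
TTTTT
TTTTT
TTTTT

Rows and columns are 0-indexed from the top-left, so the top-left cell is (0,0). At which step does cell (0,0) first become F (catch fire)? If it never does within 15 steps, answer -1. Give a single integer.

Step 1: cell (0,0)='T' (+3 fires, +1 burnt)
Step 2: cell (0,0)='F' (+5 fires, +3 burnt)
  -> target ignites at step 2
Step 3: cell (0,0)='.' (+5 fires, +5 burnt)
Step 4: cell (0,0)='.' (+6 fires, +5 burnt)
Step 5: cell (0,0)='.' (+5 fires, +6 burnt)
Step 6: cell (0,0)='.' (+2 fires, +5 burnt)
Step 7: cell (0,0)='.' (+1 fires, +2 burnt)
Step 8: cell (0,0)='.' (+0 fires, +1 burnt)
  fire out at step 8

2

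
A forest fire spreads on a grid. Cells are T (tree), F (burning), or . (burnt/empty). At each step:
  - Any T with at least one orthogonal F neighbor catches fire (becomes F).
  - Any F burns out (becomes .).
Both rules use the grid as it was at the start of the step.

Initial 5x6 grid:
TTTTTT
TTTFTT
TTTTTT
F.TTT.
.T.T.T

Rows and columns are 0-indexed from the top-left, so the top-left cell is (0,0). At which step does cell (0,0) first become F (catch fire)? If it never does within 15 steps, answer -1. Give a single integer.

Step 1: cell (0,0)='T' (+5 fires, +2 burnt)
Step 2: cell (0,0)='T' (+9 fires, +5 burnt)
Step 3: cell (0,0)='F' (+7 fires, +9 burnt)
  -> target ignites at step 3
Step 4: cell (0,0)='.' (+0 fires, +7 burnt)
  fire out at step 4

3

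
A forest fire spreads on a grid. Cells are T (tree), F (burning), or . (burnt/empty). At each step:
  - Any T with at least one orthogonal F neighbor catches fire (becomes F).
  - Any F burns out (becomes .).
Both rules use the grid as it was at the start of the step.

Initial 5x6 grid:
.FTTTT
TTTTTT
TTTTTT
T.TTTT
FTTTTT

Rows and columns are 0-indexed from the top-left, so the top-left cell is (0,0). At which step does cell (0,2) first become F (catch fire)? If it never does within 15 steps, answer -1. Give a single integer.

Step 1: cell (0,2)='F' (+4 fires, +2 burnt)
  -> target ignites at step 1
Step 2: cell (0,2)='.' (+6 fires, +4 burnt)
Step 3: cell (0,2)='.' (+5 fires, +6 burnt)
Step 4: cell (0,2)='.' (+5 fires, +5 burnt)
Step 5: cell (0,2)='.' (+4 fires, +5 burnt)
Step 6: cell (0,2)='.' (+2 fires, +4 burnt)
Step 7: cell (0,2)='.' (+0 fires, +2 burnt)
  fire out at step 7

1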